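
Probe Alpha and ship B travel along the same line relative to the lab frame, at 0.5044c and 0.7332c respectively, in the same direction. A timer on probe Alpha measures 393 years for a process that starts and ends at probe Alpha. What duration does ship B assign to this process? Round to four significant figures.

421.8 years

Speed of probe Alpha in ship B's frame: u = (v_A − v_B)/(1 − v_A v_B/c²) = (0.5044 − 0.7332)/(1 − 0.5044×0.7332) = −0.2288/0.63017392 = −0.36307; |u| = 0.36307c.
At |u| = 0.36307c, γ = (1 − 0.13182)^(−1/2) = 1.0732.
Probe Alpha's interval is proper; time dilation gives Δt_B = γΔτ = 1.0732 × 393 years = 421.8 years.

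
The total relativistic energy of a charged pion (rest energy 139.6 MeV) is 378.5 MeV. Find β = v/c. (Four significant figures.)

γ = E/(mc²) = 378.5/139.6 = 2.7113.
β = √(1 − 1/γ²) = √(1 − 0.136033) = √0.863967 = 0.9295.

0.9295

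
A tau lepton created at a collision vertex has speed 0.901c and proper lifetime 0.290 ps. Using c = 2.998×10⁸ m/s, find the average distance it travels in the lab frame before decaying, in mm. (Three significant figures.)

0.181 mm

With β = 0.901, γ = 1/√(1 − 0.901²) = 1/√0.188199 = 2.3051.
Lab-frame lifetime: Δt = γτ = 2.3051 × 0.290 ps = 0.66848 ps.
Distance: d = vΔt = 0.901 × 2.998×10⁸ m/s × 6.6848×10^-13 s = 1.81×10^-4 m = 0.181 mm.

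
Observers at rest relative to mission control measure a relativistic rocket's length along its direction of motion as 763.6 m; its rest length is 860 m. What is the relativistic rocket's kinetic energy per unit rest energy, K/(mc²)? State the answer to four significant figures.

Length contraction gives γ = L₀/L = 860/763.6 = 1.12624.
Since K = (γ−1)mc², K/(mc²) = 1.12624 − 1 = 0.1262.

0.1262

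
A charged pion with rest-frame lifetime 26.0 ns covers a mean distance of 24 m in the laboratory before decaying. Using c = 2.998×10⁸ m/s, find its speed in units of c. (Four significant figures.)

Let x = d/(cτ) = 24.00 m / (2.998×10⁸ m/s × 2.600×10^-8 s) = 3.079. Since d = βγcτ, x = βγ = β/√(1−β²).
Solving: β² = x²/(1+x²) = 9.48024/10.48024 = 0.904582, so β = 0.9511.

0.9511c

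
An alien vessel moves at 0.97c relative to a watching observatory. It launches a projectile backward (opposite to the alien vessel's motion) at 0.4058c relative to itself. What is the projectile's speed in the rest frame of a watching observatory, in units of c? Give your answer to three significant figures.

0.930c

Relativistic velocity addition: u = (u' + v)/(1 + u'v/c²), with u' = −0.4058c and v = 0.97c.
Numerator: −0.4058 + 0.97 = 0.5642. Denominator: 1 + (−0.4058)(0.97) = 0.606374.
u = 0.5642/0.606374 = 0.93045, so the speed is 0.930c.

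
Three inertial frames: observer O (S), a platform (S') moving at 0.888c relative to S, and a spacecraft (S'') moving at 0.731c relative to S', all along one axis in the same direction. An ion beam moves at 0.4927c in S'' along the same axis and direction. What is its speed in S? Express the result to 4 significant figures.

0.9938c

Compose velocities in two stages. Stage 1 (into S'): u₁ = (0.4927+0.731)/(1+0.4927×0.731) = 0.89967.
Stage 2 (into S): u = (0.89967+0.888)/(1+0.89967×0.888) = 0.99375, so the speed is 0.9938c.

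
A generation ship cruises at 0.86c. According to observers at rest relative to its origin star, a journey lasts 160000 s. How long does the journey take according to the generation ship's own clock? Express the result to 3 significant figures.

81600 s

β² = 0.7396, so γ = 1/√0.2604 = 1.9597.
The generation ship's clock runs slow as seen from its origin star, so Δτ = Δt/γ = 160000/1.9597 = 81600 s.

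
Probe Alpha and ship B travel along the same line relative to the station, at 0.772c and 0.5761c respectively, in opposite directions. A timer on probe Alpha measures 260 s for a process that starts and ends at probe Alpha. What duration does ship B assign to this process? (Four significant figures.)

723.0 s

Speed of probe Alpha in ship B's frame: u = (v_A + v_B)/(1 + v_A v_B/c²) = (0.772 + 0.5761)/(1 + 0.772×0.5761) = 1.3481/1.4447492 = 0.9331; |u| = 0.9331c.
At |u| = 0.9331c, γ = (1 − 0.870676)^(−1/2) = 2.7807.
Probe Alpha's interval is proper; time dilation gives Δt_B = γΔτ = 2.7807 × 260 s = 723.0 s.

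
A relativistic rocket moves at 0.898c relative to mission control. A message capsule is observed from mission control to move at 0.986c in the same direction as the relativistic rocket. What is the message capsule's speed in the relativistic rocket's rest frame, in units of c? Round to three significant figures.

Transform to the relativistic rocket's frame: u' = (u − v)/(1 − uv/c²).
u' = (0.986 − 0.898)/(1 − 0.986×0.898) = 0.088/0.114572 = 0.76808.
Speed in the relativistic rocket's frame: 0.768c (in the same direction).

0.768c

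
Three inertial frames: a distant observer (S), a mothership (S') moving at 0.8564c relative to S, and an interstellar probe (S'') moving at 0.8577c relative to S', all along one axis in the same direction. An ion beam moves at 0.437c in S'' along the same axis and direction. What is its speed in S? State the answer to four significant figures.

0.9954c

First combine the ion beam and interstellar probe (S''→S'): u₁ = (0.437 + 0.8577)/(1 + 0.437×0.8577) = 1.2947/1.3748149 = 0.94173.
Then combine with the mothership (S'→S): u = (0.94173 + 0.8564)/(1 + 0.94173×0.8564) = 1.79813/1.806497572 = 0.99537.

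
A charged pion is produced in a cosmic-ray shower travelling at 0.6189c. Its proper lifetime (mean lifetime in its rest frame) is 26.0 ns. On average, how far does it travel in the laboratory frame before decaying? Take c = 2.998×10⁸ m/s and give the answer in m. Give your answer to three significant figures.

6.14 m

Lorentz factor: γ = (1 − 0.38303721)^(−1/2) = 1.2731.
Lab-frame lifetime: Δt = γτ = 1.2731 × 26.0 ns = 33.101 ns.
Distance: d = vΔt = 0.6189 × 2.998×10⁸ m/s × 3.3101×10^-8 s = 6.14 m.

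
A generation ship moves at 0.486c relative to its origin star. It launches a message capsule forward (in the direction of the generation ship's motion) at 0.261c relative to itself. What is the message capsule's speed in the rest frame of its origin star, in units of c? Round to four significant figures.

0.6629c

Relativistic velocity addition: u = (u' + v)/(1 + u'v/c²), with u' = 0.261c and v = 0.486c.
Numerator: 0.261 + 0.486 = 0.747. Denominator: 1 + (0.261)(0.486) = 1.126846.
u = 0.747/1.126846 = 0.66291, so the speed is 0.6629c.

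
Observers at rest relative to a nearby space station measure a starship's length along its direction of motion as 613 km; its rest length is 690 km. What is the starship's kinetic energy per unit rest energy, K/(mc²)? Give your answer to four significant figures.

Length contraction gives γ = L₀/L = 690/613 = 1.12561.
K/(mc²) = γ − 1 = 1.12561 − 1 = 0.1256.

0.1256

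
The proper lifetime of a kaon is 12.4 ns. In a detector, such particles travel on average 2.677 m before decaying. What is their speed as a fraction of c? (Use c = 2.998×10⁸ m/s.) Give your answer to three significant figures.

0.584c

Lab distance = (lab lifetime)·v = γτ·βc, so βγ = d/(cτ) = 2.677/(2.998×10⁸ × 1.240×10^-8) = 0.7201.
With βγ = 0.7201: γ² = 1 + (βγ)² = 1.518544, and β = (βγ)/γ = 0.7201/1.23229 = 0.584.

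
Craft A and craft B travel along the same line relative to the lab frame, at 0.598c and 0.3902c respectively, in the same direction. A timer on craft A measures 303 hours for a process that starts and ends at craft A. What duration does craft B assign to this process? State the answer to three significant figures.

315 hours

The velocity of craft A relative to craft B is (0.598 − 0.3902)c / (1 − 0.598×0.3902) = 0.27105c; relative speed 0.27105c.
At |u| = 0.27105c, γ = (1 − 0.0734681)^(−1/2) = 1.0389.
The clock on craft A records proper time, so craft B measures Δt = γΔτ = 1.0389 × 303 = 315 hours.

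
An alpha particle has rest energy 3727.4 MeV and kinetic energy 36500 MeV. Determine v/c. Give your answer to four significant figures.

0.9957

K = (γ−1)mc², so γ = 1 + 36500/3727.4 = 10.792.
Then v/c = √(1 − γ⁻²) = √(1 − 0.0085861) = √0.9914139 = 0.9957.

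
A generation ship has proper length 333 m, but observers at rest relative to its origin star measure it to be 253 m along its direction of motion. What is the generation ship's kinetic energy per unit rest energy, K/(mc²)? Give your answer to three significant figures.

0.316

γ = L₀/L = 333/253 = 1.31621.
K/(mc²) = γ − 1 = 1.31621 − 1 = 0.316.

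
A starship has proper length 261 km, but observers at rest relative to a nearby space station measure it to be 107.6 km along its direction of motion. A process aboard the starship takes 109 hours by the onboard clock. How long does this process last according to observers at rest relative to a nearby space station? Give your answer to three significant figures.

264 hours

From L = L₀/γ: γ = 261/107.6 = 2.42565.
Δt = γΔτ = 2.42565 × 109 = 264 hours.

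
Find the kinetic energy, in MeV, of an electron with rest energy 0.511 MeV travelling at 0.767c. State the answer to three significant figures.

0.285 MeV

Lorentz factor: γ = (1 − 0.588289)^(−1/2) = 1.55849.
Kinetic energy: K = (γ − 1)mc² = (1.55849 − 1) × 0.511 MeV = 0.55849 × 0.511 = 0.285 MeV.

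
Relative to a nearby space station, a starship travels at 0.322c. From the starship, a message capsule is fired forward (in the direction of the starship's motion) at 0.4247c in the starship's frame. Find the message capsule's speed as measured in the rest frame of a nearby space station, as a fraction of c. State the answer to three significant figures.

0.657c

In units of c, u = (u' + v)/(1 + u'v) with u' = 0.4247 and v = 0.322.
Numerator: 0.4247 + 0.322 = 0.7467. Denominator: 1 + (0.4247)(0.322) = 1.1367534.
u = 0.7467/1.1367534 = 0.65687, so the speed is 0.657c.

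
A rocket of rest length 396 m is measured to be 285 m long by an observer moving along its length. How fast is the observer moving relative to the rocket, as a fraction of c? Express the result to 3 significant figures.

0.694c

Length contraction gives γ = L₀/L = 396/285 = 1.3895.
β = √(1 − 1/γ²) = √0.482056 = 0.694.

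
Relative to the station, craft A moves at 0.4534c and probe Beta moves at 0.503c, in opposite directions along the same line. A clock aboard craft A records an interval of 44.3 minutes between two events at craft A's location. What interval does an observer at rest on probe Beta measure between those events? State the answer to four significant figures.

The velocity of craft A relative to probe Beta is (0.4534 + 0.503)c / (1 + 0.4534×0.503) = 0.77879c; relative speed 0.77879c.
γ for this relative speed: γ = 1/√(1 − 0.606514) = 1.5942.
Craft A's interval is proper; time dilation gives Δt_B = γΔτ = 1.5942 × 44.3 minutes = 70.62 minutes.

70.62 minutes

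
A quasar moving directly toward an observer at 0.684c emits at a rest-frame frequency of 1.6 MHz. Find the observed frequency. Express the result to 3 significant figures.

3.69 MHz

Relativistic Doppler (source moving toward): f_obs = f_src · √((1+β)/(1−β)).
With β = 0.684: factor = √(1.684/0.316) = 2.3085.
f_obs = 1.6 × 2.3085 = 3.69 MHz.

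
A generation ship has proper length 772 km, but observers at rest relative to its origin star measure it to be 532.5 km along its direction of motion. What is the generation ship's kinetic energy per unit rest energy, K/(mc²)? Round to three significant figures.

Length contraction gives γ = L₀/L = 772/532.5 = 1.44977.
K/(mc²) = γ − 1 = 1.44977 − 1 = 0.450.

0.450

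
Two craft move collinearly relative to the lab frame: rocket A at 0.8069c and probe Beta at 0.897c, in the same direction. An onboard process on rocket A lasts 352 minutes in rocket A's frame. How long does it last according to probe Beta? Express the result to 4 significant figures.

372.4 minutes

Speed of rocket A in probe Beta's frame: u = (v_A − v_B)/(1 − v_A v_B/c²) = (0.8069 − 0.897)/(1 − 0.8069×0.897) = −0.0901/0.2762107 = −0.3262; |u| = 0.3262c.
At |u| = 0.3262c, γ = (1 − 0.106406)^(−1/2) = 1.0579.
The clock on rocket A records proper time, so probe Beta measures Δt = γΔτ = 1.0579 × 352 = 372.4 minutes.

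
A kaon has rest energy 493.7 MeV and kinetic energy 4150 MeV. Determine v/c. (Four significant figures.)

0.9943

K = (γ−1)mc², so γ = 1 + 4150/493.7 = 9.4059.
Then v/c = √(1 − γ⁻²) = √(1 − 0.0113031) = √0.9886969 = 0.9943.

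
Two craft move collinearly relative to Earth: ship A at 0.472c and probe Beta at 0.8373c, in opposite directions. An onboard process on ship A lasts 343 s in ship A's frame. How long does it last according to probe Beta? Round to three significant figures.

Transform ship A's velocity into probe Beta's frame: (0.472 + 0.8373)/(1 + 0.472·0.8373) = 1.3093/1.3952056, so the relative speed is 0.93843c.
At |u| = 0.93843c, γ = (1 − 0.880651)^(−1/2) = 2.8946.
The clock on ship A records proper time, so probe Beta measures Δt = γΔτ = 2.8946 × 343 = 993 s.

993 s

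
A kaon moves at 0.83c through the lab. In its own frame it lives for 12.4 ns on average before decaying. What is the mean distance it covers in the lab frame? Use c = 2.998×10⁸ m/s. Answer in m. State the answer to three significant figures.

β² = 0.6889, so γ = 1/√0.3111 = 1.7929.
Lab-frame lifetime: Δt = γτ = 1.7929 × 12.4 ns = 22.232 ns.
Distance: d = vΔt = 0.83 × 2.998×10⁸ m/s × 2.2232×10^-8 s = 5.53 m.

5.53 m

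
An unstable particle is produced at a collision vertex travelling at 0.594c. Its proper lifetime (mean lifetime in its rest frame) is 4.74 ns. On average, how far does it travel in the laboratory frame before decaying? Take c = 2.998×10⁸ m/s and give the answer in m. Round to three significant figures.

1.05 m

β² = 0.352836, so γ = 1/√0.647164 = 1.2431.
Lab-frame lifetime: Δt = γτ = 1.2431 × 4.74 ns = 5.8923 ns.
Distance: d = vΔt = 0.594 × 2.998×10⁸ m/s × 5.8923×10^-9 s = 1.05 m.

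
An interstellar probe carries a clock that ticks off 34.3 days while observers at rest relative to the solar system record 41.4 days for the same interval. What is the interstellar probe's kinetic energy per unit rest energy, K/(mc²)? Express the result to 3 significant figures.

γ = Δt/Δτ = 41.4/34.3 = 1.207.
Since K = (γ−1)mc², K/(mc²) = 1.207 − 1 = 0.207.

0.207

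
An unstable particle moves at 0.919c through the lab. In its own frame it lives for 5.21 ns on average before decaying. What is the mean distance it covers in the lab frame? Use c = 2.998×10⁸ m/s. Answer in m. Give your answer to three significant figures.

γ = 1/√(1 − β²) = 1/√(1 − 0.844561) = 1/√0.155439 = 1/0.394258 = 2.5364.
Lab-frame lifetime: Δt = γτ = 2.5364 × 5.21 ns = 13.215 ns.
Distance: d = vΔt = 0.919 × 2.998×10⁸ m/s × 1.3215×10^-8 s = 3.64 m.

3.64 m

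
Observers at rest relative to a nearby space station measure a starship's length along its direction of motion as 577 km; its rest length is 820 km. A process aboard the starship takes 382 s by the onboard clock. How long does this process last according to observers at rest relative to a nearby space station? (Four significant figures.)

γ = L₀/L = 820/577 = 1.42114.
The same γ dilates the second interval: 1.42114 × 382 s = 542.9 s.

542.9 s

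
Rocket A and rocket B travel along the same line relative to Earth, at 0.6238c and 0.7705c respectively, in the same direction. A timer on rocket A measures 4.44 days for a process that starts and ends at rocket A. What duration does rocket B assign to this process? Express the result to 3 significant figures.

4.63 days

Transform rocket A's velocity into rocket B's frame: (0.6238 − 0.7705)/(1 − 0.6238·0.7705) = −0.1467/0.5193621, so the relative speed is 0.28246c.
At |u| = 0.28246c, γ = (1 − 0.0797837)^(−1/2) = 1.0424.
The clock on rocket A records proper time, so rocket B measures Δt = γΔτ = 1.0424 × 4.44 = 4.63 days.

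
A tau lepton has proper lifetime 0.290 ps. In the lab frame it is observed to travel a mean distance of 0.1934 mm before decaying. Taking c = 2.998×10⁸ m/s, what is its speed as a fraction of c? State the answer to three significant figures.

Lab distance = (lab lifetime)·v = γτ·βc, so βγ = d/(cτ) = 1.934×10^-4/(2.998×10⁸ × 2.900×10^-13) = 2.2245.
With βγ = 2.2245: γ² = 1 + (βγ)² = 5.9484, and β = (βγ)/γ = 2.2245/2.43893 = 0.912.

0.912c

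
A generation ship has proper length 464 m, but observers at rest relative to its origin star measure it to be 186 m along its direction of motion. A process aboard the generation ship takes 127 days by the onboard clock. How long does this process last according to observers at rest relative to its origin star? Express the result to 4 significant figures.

Length contraction gives γ = L₀/L = 464/186 = 2.49462.
Δt = γΔτ = 2.49462 × 127 = 316.8 days.

316.8 days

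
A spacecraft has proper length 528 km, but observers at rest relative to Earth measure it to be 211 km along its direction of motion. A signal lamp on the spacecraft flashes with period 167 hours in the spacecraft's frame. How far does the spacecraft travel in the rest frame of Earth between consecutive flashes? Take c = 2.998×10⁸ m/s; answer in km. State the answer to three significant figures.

4.13×10^11 km

γ = L₀/L = 528/211 = 2.50237.
β = √(1 − 1/γ²) = 0.91668. Lab-frame period = γτ = 2.50237×167 hours = 417.9 hours. Distance = βc × γτ = 0.91668 × 2.998×10⁸ m/s × 1504440 s = 4.1345×10^14 m = 4.13×10^11 km.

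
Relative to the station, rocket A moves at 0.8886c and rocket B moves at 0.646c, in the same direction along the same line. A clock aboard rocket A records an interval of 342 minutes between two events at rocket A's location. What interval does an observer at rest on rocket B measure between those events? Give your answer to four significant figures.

416.1 minutes

The velocity of rocket A relative to rocket B is (0.8886 − 0.646)c / (1 − 0.8886×0.646) = 0.56953c; relative speed 0.56953c.
γ for this relative speed: γ = 1/√(1 − 0.324364) = 1.2166.
The clock on rocket A records proper time, so rocket B measures Δt = γΔτ = 1.2166 × 342 = 416.1 minutes.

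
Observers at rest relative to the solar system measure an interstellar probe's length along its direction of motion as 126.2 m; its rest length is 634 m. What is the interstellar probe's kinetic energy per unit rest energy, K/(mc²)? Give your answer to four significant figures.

4.024

γ = L₀/L = 634/126.2 = 5.02377.
Since K = (γ−1)mc², K/(mc²) = 5.02377 − 1 = 4.024.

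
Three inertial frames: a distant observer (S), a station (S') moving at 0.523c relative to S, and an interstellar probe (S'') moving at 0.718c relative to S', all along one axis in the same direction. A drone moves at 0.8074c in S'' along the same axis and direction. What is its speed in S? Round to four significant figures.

First combine the drone and interstellar probe (S''→S'): u₁ = (0.8074 + 0.718)/(1 + 0.8074×0.718) = 1.5254/1.5797132 = 0.96562.
Then combine with the station (S'→S): u = (0.96562 + 0.523)/(1 + 0.96562×0.523) = 1.48862/1.50501926 = 0.9891.

0.9891c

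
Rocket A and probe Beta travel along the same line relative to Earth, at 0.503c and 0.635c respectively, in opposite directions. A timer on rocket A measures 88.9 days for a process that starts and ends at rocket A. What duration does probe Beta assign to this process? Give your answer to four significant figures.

The velocity of rocket A relative to probe Beta is (0.503 + 0.635)c / (1 + 0.503×0.635) = 0.86251c; relative speed 0.86251c.
At |u| = 0.86251c, γ = (1 − 0.743924)^(−1/2) = 1.9761.
Rocket A's interval is proper; time dilation gives Δt_B = γΔτ = 1.9761 × 88.9 days = 175.7 days.

175.7 days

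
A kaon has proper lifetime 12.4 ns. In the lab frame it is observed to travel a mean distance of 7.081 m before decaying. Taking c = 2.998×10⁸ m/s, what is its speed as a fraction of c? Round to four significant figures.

0.8854c

Lab distance = (lab lifetime)·v = γτ·βc, so βγ = d/(cτ) = 7.081/(2.998×10⁸ × 1.240×10^-8) = 1.9048.
With βγ = 1.9048: γ² = 1 + (βγ)² = 4.62826, and β = (βγ)/γ = 1.9048/2.15134 = 0.8854.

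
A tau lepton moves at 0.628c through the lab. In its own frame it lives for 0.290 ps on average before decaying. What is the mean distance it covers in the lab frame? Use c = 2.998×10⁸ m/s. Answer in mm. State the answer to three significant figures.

0.0702 mm

γ = 1/√(1 − β²) = 1/√(1 − 0.394384) = 1/√0.605616 = 1/0.778213 = 1.285.
Lab-frame lifetime: Δt = γτ = 1.285 × 0.290 ps = 0.37265 ps.
Distance: d = vΔt = 0.628 × 2.998×10⁸ m/s × 3.7265×10^-13 s = 7.02×10^-5 m = 0.0702 mm.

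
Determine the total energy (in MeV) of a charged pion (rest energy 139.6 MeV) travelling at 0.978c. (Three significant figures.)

Lorentz factor: γ = (1 − 0.956484)^(−1/2) = 4.7938.
Total energy: E = γmc² = 4.7938 × 139.6 MeV = 669 MeV.

669 MeV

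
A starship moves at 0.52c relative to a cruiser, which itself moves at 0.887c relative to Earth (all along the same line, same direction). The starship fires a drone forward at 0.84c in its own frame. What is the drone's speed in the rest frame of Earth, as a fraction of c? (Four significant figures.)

First combine the drone and starship (S''→S'): u₁ = (0.84 + 0.52)/(1 + 0.84×0.52) = 1.36/1.4368 = 0.94655.
Then combine with the cruiser (S'→S): u = (0.94655 + 0.887)/(1 + 0.94655×0.887) = 1.83355/1.83958985 = 0.99672.

0.9967c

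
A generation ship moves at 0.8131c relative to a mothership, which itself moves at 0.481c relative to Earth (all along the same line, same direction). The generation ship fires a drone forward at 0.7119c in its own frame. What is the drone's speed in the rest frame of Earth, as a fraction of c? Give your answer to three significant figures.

0.988c

First combine the drone and generation ship (S''→S'): u₁ = (0.7119 + 0.8131)/(1 + 0.7119×0.8131) = 1.525/1.57884589 = 0.9659.
Then combine with the mothership (S'→S): u = (0.9659 + 0.481)/(1 + 0.9659×0.481) = 1.4469/1.4645979 = 0.98792.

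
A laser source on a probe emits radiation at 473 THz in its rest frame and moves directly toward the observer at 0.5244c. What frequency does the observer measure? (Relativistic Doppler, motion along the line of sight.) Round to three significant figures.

847 THz

Relativistic Doppler (source moving toward): f_obs = f_src · √((1+β)/(1−β)).
With β = 0.5244: factor = √(1.5244/0.4756) = 1.7903.
f_obs = 473 × 1.7903 = 847 THz.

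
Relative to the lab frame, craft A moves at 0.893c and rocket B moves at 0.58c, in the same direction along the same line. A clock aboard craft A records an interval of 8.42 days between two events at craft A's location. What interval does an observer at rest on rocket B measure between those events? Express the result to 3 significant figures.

11.1 days

The velocity of craft A relative to rocket B is (0.893 − 0.58)c / (1 − 0.893×0.58) = 0.6493c; relative speed 0.6493c.
At |u| = 0.6493c, γ = (1 − 0.42159)^(−1/2) = 1.3149.
The clock on craft A records proper time, so rocket B measures Δt = γΔτ = 1.3149 × 8.42 = 11.1 days.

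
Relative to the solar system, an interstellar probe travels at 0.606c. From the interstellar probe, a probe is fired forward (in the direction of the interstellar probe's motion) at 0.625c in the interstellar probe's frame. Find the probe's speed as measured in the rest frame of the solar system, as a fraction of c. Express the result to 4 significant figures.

Relativistic velocity addition: u = (u' + v)/(1 + u'v/c²), with u' = 0.625c and v = 0.606c.
Numerator: 0.625 + 0.606 = 1.231. Denominator: 1 + (0.625)(0.606) = 1.37875.
u = 1.231/1.37875 = 0.89284, so the speed is 0.8928c.

0.8928c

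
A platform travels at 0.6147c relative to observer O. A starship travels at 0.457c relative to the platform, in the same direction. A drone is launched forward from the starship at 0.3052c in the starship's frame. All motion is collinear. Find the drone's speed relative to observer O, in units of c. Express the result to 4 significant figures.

Compose velocities in two stages. Stage 1 (into S'): u₁ = (0.3052+0.457)/(1+0.3052×0.457) = 0.6689.
Stage 2 (into S): u = (0.6689+0.6147)/(1+0.6689×0.6147) = 0.9096, so the speed is 0.9096c.

0.9096c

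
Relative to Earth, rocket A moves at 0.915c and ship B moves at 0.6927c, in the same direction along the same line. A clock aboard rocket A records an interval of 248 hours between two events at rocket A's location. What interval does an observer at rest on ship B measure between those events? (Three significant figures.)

The velocity of rocket A relative to ship B is (0.915 − 0.6927)c / (1 − 0.915×0.6927) = 0.60708c; relative speed 0.60708c.
At |u| = 0.60708c, γ = (1 − 0.368546)^(−1/2) = 1.2584.
Rocket A's interval is proper; time dilation gives Δt_B = γΔτ = 1.2584 × 248 hours = 312 hours.

312 hours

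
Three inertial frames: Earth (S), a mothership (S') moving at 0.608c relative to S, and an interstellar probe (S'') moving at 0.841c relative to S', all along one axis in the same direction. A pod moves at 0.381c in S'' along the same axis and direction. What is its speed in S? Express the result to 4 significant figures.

0.9813c

Apply u = (u'+v)/(1+u'v) twice. Pod in the mothership frame: (0.381+0.841)/(1+0.381·0.841) = 1.222/1.320421 = 0.92546c.
That velocity, transformed to the rest frame of Earth: (0.92546+0.608)/(1+0.92546·0.608) = 1.53346/1.56267968 = 0.9813c.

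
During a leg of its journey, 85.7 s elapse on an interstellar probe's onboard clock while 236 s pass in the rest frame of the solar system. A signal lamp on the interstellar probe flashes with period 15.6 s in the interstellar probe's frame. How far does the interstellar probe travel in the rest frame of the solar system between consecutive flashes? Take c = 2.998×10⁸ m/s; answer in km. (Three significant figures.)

1.20×10^7 km

γ = Δt/Δτ = 236/85.7 = 2.75379.
β = √(1 − 1/γ²) = 0.93174. Lab-frame period = γτ = 2.75379×15.6 s = 42.959 s. Distance = βc × γτ = 0.93174 × 2.998×10⁸ m/s × 42.959 s = 1.2000×10^10 m = 1.20×10^7 km.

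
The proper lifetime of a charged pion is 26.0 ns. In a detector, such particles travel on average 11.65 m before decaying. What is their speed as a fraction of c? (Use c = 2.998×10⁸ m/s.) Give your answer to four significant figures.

Lab distance = (lab lifetime)·v = γτ·βc, so βγ = d/(cτ) = 11.65/(2.998×10⁸ × 2.600×10^-8) = 1.4946.
With βγ = 1.4946: γ² = 1 + (βγ)² = 3.23383, and β = (βγ)/γ = 1.4946/1.79829 = 0.8311.

0.8311c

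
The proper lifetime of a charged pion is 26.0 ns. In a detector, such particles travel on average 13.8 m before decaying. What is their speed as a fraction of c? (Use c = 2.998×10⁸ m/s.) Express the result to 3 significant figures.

0.871c

d = βγcτ ⇒ βγ = d/(cτ) = 13.80 m / (7.7948 m) = 1.7704.
β = (βγ)/√(1+(βγ)²) = 1.7704/√4.13432 = 0.871.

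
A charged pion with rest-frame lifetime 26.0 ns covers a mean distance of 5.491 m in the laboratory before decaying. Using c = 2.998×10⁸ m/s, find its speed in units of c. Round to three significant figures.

Lab distance = (lab lifetime)·v = γτ·βc, so βγ = d/(cτ) = 5.491/(2.998×10⁸ × 2.600×10^-8) = 0.70444.
With βγ = 0.70444: γ² = 1 + (βγ)² = 1.496236, and β = (βγ)/γ = 0.70444/1.22321 = 0.576.

0.576c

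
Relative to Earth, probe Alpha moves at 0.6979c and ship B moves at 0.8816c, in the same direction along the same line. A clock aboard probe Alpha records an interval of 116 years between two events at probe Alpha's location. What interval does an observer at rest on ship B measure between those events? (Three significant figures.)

132 years

Speed of probe Alpha in ship B's frame: u = (v_A − v_B)/(1 − v_A v_B/c²) = (0.6979 − 0.8816)/(1 − 0.6979×0.8816) = −0.1837/0.38473136 = −0.47748; |u| = 0.47748c.
γ for this relative speed: γ = 1/√(1 − 0.227987) = 1.1381.
The clock on probe Alpha records proper time, so ship B measures Δt = γΔτ = 1.1381 × 116 = 132 years.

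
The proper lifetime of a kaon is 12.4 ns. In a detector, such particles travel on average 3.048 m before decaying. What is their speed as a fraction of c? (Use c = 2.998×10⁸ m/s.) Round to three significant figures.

Let x = d/(cτ) = 3.048 m / (2.998×10⁸ m/s × 1.240×10^-8 s) = 0.8199. Since d = βγcτ, x = βγ = β/√(1−β²).
Solving: β² = x²/(1+x²) = 0.672236/1.672236 = 0.401998, so β = 0.634.

0.634c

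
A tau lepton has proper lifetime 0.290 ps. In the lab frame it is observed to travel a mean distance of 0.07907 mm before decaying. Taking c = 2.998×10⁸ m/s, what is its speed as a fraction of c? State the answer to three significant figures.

d = βγcτ ⇒ βγ = d/(cτ) = 7.907×10^-5 m / (8.6942×10^-5 m) = 0.90946.
β = (βγ)/√(1+(βγ)²) = 0.90946/√1.827117 = 0.673.

0.673c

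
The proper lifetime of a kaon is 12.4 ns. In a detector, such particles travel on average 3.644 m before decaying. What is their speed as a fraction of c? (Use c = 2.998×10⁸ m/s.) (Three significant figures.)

0.700c

Lab distance = (lab lifetime)·v = γτ·βc, so βγ = d/(cτ) = 3.644/(2.998×10⁸ × 1.240×10^-8) = 0.98022.
With βγ = 0.98022: γ² = 1 + (βγ)² = 1.960831, and β = (βγ)/γ = 0.98022/1.4003 = 0.700.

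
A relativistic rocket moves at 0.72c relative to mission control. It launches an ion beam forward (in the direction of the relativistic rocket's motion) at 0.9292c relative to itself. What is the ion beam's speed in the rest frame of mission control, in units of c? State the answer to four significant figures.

0.9881c

In units of c, u = (u' + v)/(1 + u'v) with u' = 0.9292 and v = 0.72.
Numerator: 0.9292 + 0.72 = 1.6492. Denominator: 1 + (0.9292)(0.72) = 1.669024.
u = 1.6492/1.669024 = 0.98812, so the speed is 0.9881c.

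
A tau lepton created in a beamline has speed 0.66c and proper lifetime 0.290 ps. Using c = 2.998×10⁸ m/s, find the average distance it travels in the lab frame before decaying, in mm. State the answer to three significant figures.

With β = 0.66, γ = 1/√(1 − 0.66²) = 1/√0.5644 = 1.3311.
Lab-frame lifetime: Δt = γτ = 1.3311 × 0.290 ps = 0.38602 ps.
Distance: d = vΔt = 0.66 × 2.998×10⁸ m/s × 3.8602×10^-13 s = 7.64×10^-5 m = 0.0764 mm.

0.0764 mm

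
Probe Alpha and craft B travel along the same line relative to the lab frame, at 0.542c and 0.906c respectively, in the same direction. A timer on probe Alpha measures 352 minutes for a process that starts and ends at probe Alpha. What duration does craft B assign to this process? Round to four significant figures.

503.6 minutes

Speed of probe Alpha in craft B's frame: u = (v_A − v_B)/(1 − v_A v_B/c²) = (0.542 − 0.906)/(1 − 0.542×0.906) = −0.364/0.508948 = −0.7152; |u| = 0.7152c.
At |u| = 0.7152c, γ = (1 − 0.511511)^(−1/2) = 1.4308.
The clock on probe Alpha records proper time, so craft B measures Δt = γΔτ = 1.4308 × 352 = 503.6 minutes.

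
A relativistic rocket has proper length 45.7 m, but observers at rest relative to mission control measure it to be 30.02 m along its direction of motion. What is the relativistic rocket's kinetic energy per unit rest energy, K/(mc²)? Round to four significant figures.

0.5223

γ = L₀/L = 45.7/30.02 = 1.52232.
K/(mc²) = γ − 1 = 1.52232 − 1 = 0.5223.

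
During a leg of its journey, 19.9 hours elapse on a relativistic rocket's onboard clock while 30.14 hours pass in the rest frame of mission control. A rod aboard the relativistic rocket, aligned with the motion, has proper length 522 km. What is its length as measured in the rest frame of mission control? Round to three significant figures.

γ = Δt/Δτ = 30.14/19.9 = 1.51457.
The rod contracts by the same γ: 522 km / 1.51457 = 345 km.

345 km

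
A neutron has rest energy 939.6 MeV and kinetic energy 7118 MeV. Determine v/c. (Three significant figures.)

K = (γ−1)mc², so γ = 1 + 7118/939.6 = 8.5756.
Then v/c = √(1 − γ⁻²) = √(1 − 0.0135979) = √0.9864021 = 0.993.

0.993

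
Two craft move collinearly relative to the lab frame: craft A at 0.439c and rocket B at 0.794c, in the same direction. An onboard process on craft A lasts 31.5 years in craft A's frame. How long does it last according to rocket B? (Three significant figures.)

Speed of craft A in rocket B's frame: u = (v_A − v_B)/(1 − v_A v_B/c²) = (0.439 − 0.794)/(1 − 0.439×0.794) = −0.355/0.651434 = −0.54495; |u| = 0.54495c.
At |u| = 0.54495c, γ = (1 − 0.296971)^(−1/2) = 1.1927.
The clock on craft A records proper time, so rocket B measures Δt = γΔτ = 1.1927 × 31.5 = 37.6 years.

37.6 years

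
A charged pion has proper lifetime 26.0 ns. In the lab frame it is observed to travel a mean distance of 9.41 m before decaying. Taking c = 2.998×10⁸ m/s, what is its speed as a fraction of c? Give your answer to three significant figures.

0.770c

Let x = d/(cτ) = 9.410 m / (2.998×10⁸ m/s × 2.600×10^-8 s) = 1.2072. Since d = βγcτ, x = βγ = β/√(1−β²).
Solving: β² = x²/(1+x²) = 1.45733/2.45733 = 0.593054, so β = 0.770.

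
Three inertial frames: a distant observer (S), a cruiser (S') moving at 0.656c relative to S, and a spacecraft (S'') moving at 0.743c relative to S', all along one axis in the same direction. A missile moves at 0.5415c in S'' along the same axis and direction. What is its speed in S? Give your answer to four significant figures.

0.9819c

First combine the missile and spacecraft (S''→S'): u₁ = (0.5415 + 0.743)/(1 + 0.5415×0.743) = 1.2845/1.4023345 = 0.91597.
Then combine with the cruiser (S'→S): u = (0.91597 + 0.656)/(1 + 0.91597×0.656) = 1.57197/1.60087632 = 0.98194.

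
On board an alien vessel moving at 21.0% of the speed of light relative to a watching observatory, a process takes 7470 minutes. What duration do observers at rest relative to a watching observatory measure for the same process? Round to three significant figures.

7640 minutes

With β = 0.21, γ = 1/√(1 − 0.21²) = 1/√0.9559 = 1.0228.
The onboard clock measures proper time, so the interval in the rest frame of a watching observatory is dilated: Δt = γ·Δτ = 1.0228 × 7470 minutes = 7640 minutes.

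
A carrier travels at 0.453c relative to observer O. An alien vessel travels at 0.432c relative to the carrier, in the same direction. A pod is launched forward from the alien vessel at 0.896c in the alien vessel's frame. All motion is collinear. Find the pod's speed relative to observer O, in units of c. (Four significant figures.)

Apply u = (u'+v)/(1+u'v) twice. Pod in the carrier frame: (0.896+0.432)/(1+0.896·0.432) = 1.328/1.387072 = 0.95741c.
That velocity, transformed to the rest frame of observer O: (0.95741+0.453)/(1+0.95741·0.453) = 1.41041/1.43370673 = 0.98375c.

0.9838c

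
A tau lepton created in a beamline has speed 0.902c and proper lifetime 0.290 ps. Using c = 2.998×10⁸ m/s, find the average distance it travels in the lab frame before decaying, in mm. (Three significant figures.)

0.182 mm

With β = 0.902, γ = 1/√(1 − 0.902²) = 1/√0.186396 = 2.3162.
Lab-frame lifetime: Δt = γτ = 2.3162 × 0.290 ps = 0.6717 ps.
Distance: d = vΔt = 0.902 × 2.998×10⁸ m/s × 6.7170×10^-13 s = 1.82×10^-4 m = 0.182 mm.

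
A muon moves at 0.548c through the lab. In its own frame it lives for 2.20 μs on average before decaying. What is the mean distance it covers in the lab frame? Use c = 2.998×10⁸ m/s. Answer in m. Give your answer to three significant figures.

432 m

With β = 0.548, γ = 1/√(1 − 0.548²) = 1/√0.699696 = 1.1955.
Lab-frame lifetime: Δt = γτ = 1.1955 × 2.20 μs = 2.6301 μs.
Distance: d = vΔt = 0.548 × 2.998×10⁸ m/s × 2.6301×10^-6 s = 432 m.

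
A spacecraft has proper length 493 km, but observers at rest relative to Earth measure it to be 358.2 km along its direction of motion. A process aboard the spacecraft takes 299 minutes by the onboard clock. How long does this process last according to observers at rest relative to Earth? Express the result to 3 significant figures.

Length contraction gives γ = L₀/L = 493/358.2 = 1.37633.
The same γ dilates the second interval: 1.37633 × 299 minutes = 412 minutes.

412 minutes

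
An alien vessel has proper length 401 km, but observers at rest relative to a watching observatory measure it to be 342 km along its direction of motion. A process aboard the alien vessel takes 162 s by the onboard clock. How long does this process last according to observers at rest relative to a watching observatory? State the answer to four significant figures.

Length contraction gives γ = L₀/L = 401/342 = 1.17251.
The same γ dilates the second interval: 1.17251 × 162 s = 189.9 s.

189.9 s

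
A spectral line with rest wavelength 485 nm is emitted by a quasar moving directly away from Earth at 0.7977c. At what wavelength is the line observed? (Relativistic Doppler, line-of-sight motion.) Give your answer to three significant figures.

1450 nm

Relativistic Doppler for wavelength: λ_obs = λ_src · √((1+β)/(1−β)).
With β = 0.7977: factor = √(1.7977/0.2023) = 2.981.
λ_obs = 485 × 2.981 = 1450 nm.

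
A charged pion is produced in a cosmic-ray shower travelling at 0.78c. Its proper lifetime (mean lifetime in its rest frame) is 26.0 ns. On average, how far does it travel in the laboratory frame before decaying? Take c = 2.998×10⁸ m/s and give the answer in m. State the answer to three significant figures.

β² = 0.6084, so γ = 1/√0.3916 = 1.598.
Lab-frame lifetime: Δt = γτ = 1.598 × 26.0 ns = 41.548 ns.
Distance: d = vΔt = 0.78 × 2.998×10⁸ m/s × 4.1548×10^-8 s = 9.72 m.

9.72 m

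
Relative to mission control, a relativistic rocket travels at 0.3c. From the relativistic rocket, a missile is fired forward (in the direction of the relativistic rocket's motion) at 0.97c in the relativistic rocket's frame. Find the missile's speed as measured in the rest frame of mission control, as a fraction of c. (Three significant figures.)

In units of c, u = (u' + v)/(1 + u'v) with u' = 0.97 and v = 0.3.
Numerator: 0.97 + 0.3 = 1.27. Denominator: 1 + (0.97)(0.3) = 1.291.
u = 1.27/1.291 = 0.98373, so the speed is 0.984c.

0.984c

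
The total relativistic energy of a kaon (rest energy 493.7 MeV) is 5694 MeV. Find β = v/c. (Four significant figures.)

Total energy E = γmc² gives γ = 5694/493.7 = 11.533.
Hence β = √(1 − 1/γ²) = √(1 − 0.00751823) = √0.99248177 = 0.9962.

0.9962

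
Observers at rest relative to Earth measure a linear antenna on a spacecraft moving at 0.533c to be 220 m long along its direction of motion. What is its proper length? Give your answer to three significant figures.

260 m

With β = 0.533, γ = 1/√(1 − 0.533²) = 1/√0.715911 = 1.1819.
Proper length: L₀ = γ·L = 1.1819 × 220 = 260 m.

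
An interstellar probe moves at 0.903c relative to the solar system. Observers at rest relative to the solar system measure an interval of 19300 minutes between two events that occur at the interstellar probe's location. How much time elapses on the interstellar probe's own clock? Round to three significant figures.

8290 minutes

γ = 1/√(1 − β²) = 1/√(1 − 0.815409) = 1/√0.184591 = 1/0.429641 = 2.3275.
The interstellar probe's clock runs slow as seen from the solar system, so Δτ = Δt/γ = 19300/2.3275 = 8290 minutes.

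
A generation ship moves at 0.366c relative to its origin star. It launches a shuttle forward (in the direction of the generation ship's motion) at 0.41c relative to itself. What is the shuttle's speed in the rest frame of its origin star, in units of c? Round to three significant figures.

0.675c

Relativistic velocity addition: u = (u' + v)/(1 + u'v/c²), with u' = 0.41c and v = 0.366c.
Numerator: 0.41 + 0.366 = 0.776. Denominator: 1 + (0.41)(0.366) = 1.15006.
u = 0.776/1.15006 = 0.67475, so the speed is 0.675c.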